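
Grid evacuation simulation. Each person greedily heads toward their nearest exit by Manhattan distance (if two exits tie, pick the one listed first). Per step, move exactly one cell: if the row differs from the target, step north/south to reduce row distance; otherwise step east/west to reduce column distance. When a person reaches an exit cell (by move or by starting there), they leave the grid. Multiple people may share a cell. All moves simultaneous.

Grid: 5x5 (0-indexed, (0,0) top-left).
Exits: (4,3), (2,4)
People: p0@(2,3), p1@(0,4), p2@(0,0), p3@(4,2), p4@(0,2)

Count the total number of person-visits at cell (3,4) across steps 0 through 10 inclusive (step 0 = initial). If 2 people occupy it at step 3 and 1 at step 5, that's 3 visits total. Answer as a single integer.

Answer: 0

Derivation:
Step 0: p0@(2,3) p1@(0,4) p2@(0,0) p3@(4,2) p4@(0,2) -> at (3,4): 0 [-], cum=0
Step 1: p0@ESC p1@(1,4) p2@(1,0) p3@ESC p4@(1,2) -> at (3,4): 0 [-], cum=0
Step 2: p0@ESC p1@ESC p2@(2,0) p3@ESC p4@(2,2) -> at (3,4): 0 [-], cum=0
Step 3: p0@ESC p1@ESC p2@(2,1) p3@ESC p4@(2,3) -> at (3,4): 0 [-], cum=0
Step 4: p0@ESC p1@ESC p2@(2,2) p3@ESC p4@ESC -> at (3,4): 0 [-], cum=0
Step 5: p0@ESC p1@ESC p2@(2,3) p3@ESC p4@ESC -> at (3,4): 0 [-], cum=0
Step 6: p0@ESC p1@ESC p2@ESC p3@ESC p4@ESC -> at (3,4): 0 [-], cum=0
Total visits = 0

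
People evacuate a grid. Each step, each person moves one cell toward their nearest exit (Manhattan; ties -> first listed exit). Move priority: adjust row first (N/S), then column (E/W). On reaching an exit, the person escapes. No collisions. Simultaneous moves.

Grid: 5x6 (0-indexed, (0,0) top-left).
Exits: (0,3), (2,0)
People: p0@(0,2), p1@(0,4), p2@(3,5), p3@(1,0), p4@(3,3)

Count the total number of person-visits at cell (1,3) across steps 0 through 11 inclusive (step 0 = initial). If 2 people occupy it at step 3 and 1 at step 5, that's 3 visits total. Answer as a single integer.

Answer: 1

Derivation:
Step 0: p0@(0,2) p1@(0,4) p2@(3,5) p3@(1,0) p4@(3,3) -> at (1,3): 0 [-], cum=0
Step 1: p0@ESC p1@ESC p2@(2,5) p3@ESC p4@(2,3) -> at (1,3): 0 [-], cum=0
Step 2: p0@ESC p1@ESC p2@(1,5) p3@ESC p4@(1,3) -> at (1,3): 1 [p4], cum=1
Step 3: p0@ESC p1@ESC p2@(0,5) p3@ESC p4@ESC -> at (1,3): 0 [-], cum=1
Step 4: p0@ESC p1@ESC p2@(0,4) p3@ESC p4@ESC -> at (1,3): 0 [-], cum=1
Step 5: p0@ESC p1@ESC p2@ESC p3@ESC p4@ESC -> at (1,3): 0 [-], cum=1
Total visits = 1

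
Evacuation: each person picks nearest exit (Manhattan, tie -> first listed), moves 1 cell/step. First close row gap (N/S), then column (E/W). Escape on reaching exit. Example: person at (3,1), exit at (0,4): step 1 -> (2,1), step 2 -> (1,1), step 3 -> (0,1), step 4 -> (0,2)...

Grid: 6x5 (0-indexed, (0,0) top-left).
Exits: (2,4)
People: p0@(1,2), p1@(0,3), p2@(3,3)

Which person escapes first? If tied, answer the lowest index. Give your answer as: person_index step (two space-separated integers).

Step 1: p0:(1,2)->(2,2) | p1:(0,3)->(1,3) | p2:(3,3)->(2,3)
Step 2: p0:(2,2)->(2,3) | p1:(1,3)->(2,3) | p2:(2,3)->(2,4)->EXIT
Step 3: p0:(2,3)->(2,4)->EXIT | p1:(2,3)->(2,4)->EXIT | p2:escaped
Exit steps: [3, 3, 2]
First to escape: p2 at step 2

Answer: 2 2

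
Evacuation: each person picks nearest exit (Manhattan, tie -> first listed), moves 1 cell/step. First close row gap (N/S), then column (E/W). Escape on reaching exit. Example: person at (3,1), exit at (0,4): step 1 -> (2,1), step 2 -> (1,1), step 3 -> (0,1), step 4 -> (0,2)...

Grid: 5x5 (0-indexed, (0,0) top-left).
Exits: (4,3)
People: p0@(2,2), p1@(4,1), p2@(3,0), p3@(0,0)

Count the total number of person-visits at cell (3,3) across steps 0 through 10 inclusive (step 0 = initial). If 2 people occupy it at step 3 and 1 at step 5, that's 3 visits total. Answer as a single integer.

Answer: 0

Derivation:
Step 0: p0@(2,2) p1@(4,1) p2@(3,0) p3@(0,0) -> at (3,3): 0 [-], cum=0
Step 1: p0@(3,2) p1@(4,2) p2@(4,0) p3@(1,0) -> at (3,3): 0 [-], cum=0
Step 2: p0@(4,2) p1@ESC p2@(4,1) p3@(2,0) -> at (3,3): 0 [-], cum=0
Step 3: p0@ESC p1@ESC p2@(4,2) p3@(3,0) -> at (3,3): 0 [-], cum=0
Step 4: p0@ESC p1@ESC p2@ESC p3@(4,0) -> at (3,3): 0 [-], cum=0
Step 5: p0@ESC p1@ESC p2@ESC p3@(4,1) -> at (3,3): 0 [-], cum=0
Step 6: p0@ESC p1@ESC p2@ESC p3@(4,2) -> at (3,3): 0 [-], cum=0
Step 7: p0@ESC p1@ESC p2@ESC p3@ESC -> at (3,3): 0 [-], cum=0
Total visits = 0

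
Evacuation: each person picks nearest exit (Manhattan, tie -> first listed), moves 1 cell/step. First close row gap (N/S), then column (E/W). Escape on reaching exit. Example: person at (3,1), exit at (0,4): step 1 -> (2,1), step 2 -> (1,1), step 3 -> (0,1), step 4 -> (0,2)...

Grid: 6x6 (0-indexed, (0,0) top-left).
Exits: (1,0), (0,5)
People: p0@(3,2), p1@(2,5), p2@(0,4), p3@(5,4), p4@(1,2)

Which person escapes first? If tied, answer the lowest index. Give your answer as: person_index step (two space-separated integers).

Step 1: p0:(3,2)->(2,2) | p1:(2,5)->(1,5) | p2:(0,4)->(0,5)->EXIT | p3:(5,4)->(4,4) | p4:(1,2)->(1,1)
Step 2: p0:(2,2)->(1,2) | p1:(1,5)->(0,5)->EXIT | p2:escaped | p3:(4,4)->(3,4) | p4:(1,1)->(1,0)->EXIT
Step 3: p0:(1,2)->(1,1) | p1:escaped | p2:escaped | p3:(3,4)->(2,4) | p4:escaped
Step 4: p0:(1,1)->(1,0)->EXIT | p1:escaped | p2:escaped | p3:(2,4)->(1,4) | p4:escaped
Step 5: p0:escaped | p1:escaped | p2:escaped | p3:(1,4)->(0,4) | p4:escaped
Step 6: p0:escaped | p1:escaped | p2:escaped | p3:(0,4)->(0,5)->EXIT | p4:escaped
Exit steps: [4, 2, 1, 6, 2]
First to escape: p2 at step 1

Answer: 2 1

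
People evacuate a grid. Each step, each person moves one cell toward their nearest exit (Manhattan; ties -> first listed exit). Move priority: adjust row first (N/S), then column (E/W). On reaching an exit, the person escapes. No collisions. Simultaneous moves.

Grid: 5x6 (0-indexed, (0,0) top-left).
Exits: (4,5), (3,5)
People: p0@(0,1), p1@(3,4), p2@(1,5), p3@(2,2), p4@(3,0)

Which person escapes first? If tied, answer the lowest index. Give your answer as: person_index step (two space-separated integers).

Answer: 1 1

Derivation:
Step 1: p0:(0,1)->(1,1) | p1:(3,4)->(3,5)->EXIT | p2:(1,5)->(2,5) | p3:(2,2)->(3,2) | p4:(3,0)->(3,1)
Step 2: p0:(1,1)->(2,1) | p1:escaped | p2:(2,5)->(3,5)->EXIT | p3:(3,2)->(3,3) | p4:(3,1)->(3,2)
Step 3: p0:(2,1)->(3,1) | p1:escaped | p2:escaped | p3:(3,3)->(3,4) | p4:(3,2)->(3,3)
Step 4: p0:(3,1)->(3,2) | p1:escaped | p2:escaped | p3:(3,4)->(3,5)->EXIT | p4:(3,3)->(3,4)
Step 5: p0:(3,2)->(3,3) | p1:escaped | p2:escaped | p3:escaped | p4:(3,4)->(3,5)->EXIT
Step 6: p0:(3,3)->(3,4) | p1:escaped | p2:escaped | p3:escaped | p4:escaped
Step 7: p0:(3,4)->(3,5)->EXIT | p1:escaped | p2:escaped | p3:escaped | p4:escaped
Exit steps: [7, 1, 2, 4, 5]
First to escape: p1 at step 1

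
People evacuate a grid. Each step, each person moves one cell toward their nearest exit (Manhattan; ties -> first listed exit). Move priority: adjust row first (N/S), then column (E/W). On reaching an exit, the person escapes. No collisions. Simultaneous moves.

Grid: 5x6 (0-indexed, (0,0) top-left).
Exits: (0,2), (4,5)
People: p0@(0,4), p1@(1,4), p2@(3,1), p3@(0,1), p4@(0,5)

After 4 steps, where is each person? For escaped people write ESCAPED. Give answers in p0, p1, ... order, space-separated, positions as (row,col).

Step 1: p0:(0,4)->(0,3) | p1:(1,4)->(0,4) | p2:(3,1)->(2,1) | p3:(0,1)->(0,2)->EXIT | p4:(0,5)->(0,4)
Step 2: p0:(0,3)->(0,2)->EXIT | p1:(0,4)->(0,3) | p2:(2,1)->(1,1) | p3:escaped | p4:(0,4)->(0,3)
Step 3: p0:escaped | p1:(0,3)->(0,2)->EXIT | p2:(1,1)->(0,1) | p3:escaped | p4:(0,3)->(0,2)->EXIT
Step 4: p0:escaped | p1:escaped | p2:(0,1)->(0,2)->EXIT | p3:escaped | p4:escaped

ESCAPED ESCAPED ESCAPED ESCAPED ESCAPED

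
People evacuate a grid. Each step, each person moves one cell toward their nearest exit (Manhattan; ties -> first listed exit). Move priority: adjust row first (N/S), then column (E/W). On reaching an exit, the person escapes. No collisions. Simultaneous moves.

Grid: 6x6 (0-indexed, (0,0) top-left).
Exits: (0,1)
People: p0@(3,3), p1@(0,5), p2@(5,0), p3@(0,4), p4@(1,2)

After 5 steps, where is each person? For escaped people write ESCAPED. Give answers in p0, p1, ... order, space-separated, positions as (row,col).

Step 1: p0:(3,3)->(2,3) | p1:(0,5)->(0,4) | p2:(5,0)->(4,0) | p3:(0,4)->(0,3) | p4:(1,2)->(0,2)
Step 2: p0:(2,3)->(1,3) | p1:(0,4)->(0,3) | p2:(4,0)->(3,0) | p3:(0,3)->(0,2) | p4:(0,2)->(0,1)->EXIT
Step 3: p0:(1,3)->(0,3) | p1:(0,3)->(0,2) | p2:(3,0)->(2,0) | p3:(0,2)->(0,1)->EXIT | p4:escaped
Step 4: p0:(0,3)->(0,2) | p1:(0,2)->(0,1)->EXIT | p2:(2,0)->(1,0) | p3:escaped | p4:escaped
Step 5: p0:(0,2)->(0,1)->EXIT | p1:escaped | p2:(1,0)->(0,0) | p3:escaped | p4:escaped

ESCAPED ESCAPED (0,0) ESCAPED ESCAPED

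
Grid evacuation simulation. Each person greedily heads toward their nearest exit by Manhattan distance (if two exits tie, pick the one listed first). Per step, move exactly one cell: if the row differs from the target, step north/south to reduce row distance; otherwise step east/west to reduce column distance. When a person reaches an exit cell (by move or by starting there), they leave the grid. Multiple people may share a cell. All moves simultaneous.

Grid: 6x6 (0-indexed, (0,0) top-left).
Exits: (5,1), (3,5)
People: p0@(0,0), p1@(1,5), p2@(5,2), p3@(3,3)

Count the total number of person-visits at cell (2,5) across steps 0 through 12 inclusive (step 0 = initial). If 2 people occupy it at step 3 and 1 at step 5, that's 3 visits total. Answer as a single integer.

Step 0: p0@(0,0) p1@(1,5) p2@(5,2) p3@(3,3) -> at (2,5): 0 [-], cum=0
Step 1: p0@(1,0) p1@(2,5) p2@ESC p3@(3,4) -> at (2,5): 1 [p1], cum=1
Step 2: p0@(2,0) p1@ESC p2@ESC p3@ESC -> at (2,5): 0 [-], cum=1
Step 3: p0@(3,0) p1@ESC p2@ESC p3@ESC -> at (2,5): 0 [-], cum=1
Step 4: p0@(4,0) p1@ESC p2@ESC p3@ESC -> at (2,5): 0 [-], cum=1
Step 5: p0@(5,0) p1@ESC p2@ESC p3@ESC -> at (2,5): 0 [-], cum=1
Step 6: p0@ESC p1@ESC p2@ESC p3@ESC -> at (2,5): 0 [-], cum=1
Total visits = 1

Answer: 1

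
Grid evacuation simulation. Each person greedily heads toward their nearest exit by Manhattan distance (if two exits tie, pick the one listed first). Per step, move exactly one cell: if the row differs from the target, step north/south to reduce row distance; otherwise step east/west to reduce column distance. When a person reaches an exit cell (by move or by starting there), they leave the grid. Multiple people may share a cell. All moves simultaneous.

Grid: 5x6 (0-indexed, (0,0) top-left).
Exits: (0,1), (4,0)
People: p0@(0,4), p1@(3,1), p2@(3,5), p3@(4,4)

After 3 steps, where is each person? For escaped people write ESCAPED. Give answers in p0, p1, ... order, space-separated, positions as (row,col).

Step 1: p0:(0,4)->(0,3) | p1:(3,1)->(4,1) | p2:(3,5)->(4,5) | p3:(4,4)->(4,3)
Step 2: p0:(0,3)->(0,2) | p1:(4,1)->(4,0)->EXIT | p2:(4,5)->(4,4) | p3:(4,3)->(4,2)
Step 3: p0:(0,2)->(0,1)->EXIT | p1:escaped | p2:(4,4)->(4,3) | p3:(4,2)->(4,1)

ESCAPED ESCAPED (4,3) (4,1)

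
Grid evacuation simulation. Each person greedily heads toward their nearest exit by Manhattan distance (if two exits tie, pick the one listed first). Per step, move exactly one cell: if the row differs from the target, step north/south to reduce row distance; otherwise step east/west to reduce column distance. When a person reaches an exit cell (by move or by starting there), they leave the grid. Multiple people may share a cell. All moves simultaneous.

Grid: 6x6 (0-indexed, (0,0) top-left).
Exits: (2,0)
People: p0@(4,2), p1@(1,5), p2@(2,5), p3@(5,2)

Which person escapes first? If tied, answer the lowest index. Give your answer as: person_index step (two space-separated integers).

Answer: 0 4

Derivation:
Step 1: p0:(4,2)->(3,2) | p1:(1,5)->(2,5) | p2:(2,5)->(2,4) | p3:(5,2)->(4,2)
Step 2: p0:(3,2)->(2,2) | p1:(2,5)->(2,4) | p2:(2,4)->(2,3) | p3:(4,2)->(3,2)
Step 3: p0:(2,2)->(2,1) | p1:(2,4)->(2,3) | p2:(2,3)->(2,2) | p3:(3,2)->(2,2)
Step 4: p0:(2,1)->(2,0)->EXIT | p1:(2,3)->(2,2) | p2:(2,2)->(2,1) | p3:(2,2)->(2,1)
Step 5: p0:escaped | p1:(2,2)->(2,1) | p2:(2,1)->(2,0)->EXIT | p3:(2,1)->(2,0)->EXIT
Step 6: p0:escaped | p1:(2,1)->(2,0)->EXIT | p2:escaped | p3:escaped
Exit steps: [4, 6, 5, 5]
First to escape: p0 at step 4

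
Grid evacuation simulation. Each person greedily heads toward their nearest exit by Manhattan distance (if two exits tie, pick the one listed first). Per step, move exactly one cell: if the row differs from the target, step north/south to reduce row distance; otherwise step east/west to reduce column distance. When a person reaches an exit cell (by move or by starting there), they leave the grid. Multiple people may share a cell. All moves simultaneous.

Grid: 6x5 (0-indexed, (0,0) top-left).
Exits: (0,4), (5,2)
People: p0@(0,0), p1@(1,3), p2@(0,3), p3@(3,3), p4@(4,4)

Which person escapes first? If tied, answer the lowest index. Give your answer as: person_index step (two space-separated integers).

Answer: 2 1

Derivation:
Step 1: p0:(0,0)->(0,1) | p1:(1,3)->(0,3) | p2:(0,3)->(0,4)->EXIT | p3:(3,3)->(4,3) | p4:(4,4)->(5,4)
Step 2: p0:(0,1)->(0,2) | p1:(0,3)->(0,4)->EXIT | p2:escaped | p3:(4,3)->(5,3) | p4:(5,4)->(5,3)
Step 3: p0:(0,2)->(0,3) | p1:escaped | p2:escaped | p3:(5,3)->(5,2)->EXIT | p4:(5,3)->(5,2)->EXIT
Step 4: p0:(0,3)->(0,4)->EXIT | p1:escaped | p2:escaped | p3:escaped | p4:escaped
Exit steps: [4, 2, 1, 3, 3]
First to escape: p2 at step 1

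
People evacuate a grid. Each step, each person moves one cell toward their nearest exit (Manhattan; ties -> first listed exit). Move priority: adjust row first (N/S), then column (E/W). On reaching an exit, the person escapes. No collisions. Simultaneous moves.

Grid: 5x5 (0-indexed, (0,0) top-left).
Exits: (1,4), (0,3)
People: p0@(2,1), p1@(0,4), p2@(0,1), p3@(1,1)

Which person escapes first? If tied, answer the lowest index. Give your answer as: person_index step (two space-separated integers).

Answer: 1 1

Derivation:
Step 1: p0:(2,1)->(1,1) | p1:(0,4)->(1,4)->EXIT | p2:(0,1)->(0,2) | p3:(1,1)->(1,2)
Step 2: p0:(1,1)->(1,2) | p1:escaped | p2:(0,2)->(0,3)->EXIT | p3:(1,2)->(1,3)
Step 3: p0:(1,2)->(1,3) | p1:escaped | p2:escaped | p3:(1,3)->(1,4)->EXIT
Step 4: p0:(1,3)->(1,4)->EXIT | p1:escaped | p2:escaped | p3:escaped
Exit steps: [4, 1, 2, 3]
First to escape: p1 at step 1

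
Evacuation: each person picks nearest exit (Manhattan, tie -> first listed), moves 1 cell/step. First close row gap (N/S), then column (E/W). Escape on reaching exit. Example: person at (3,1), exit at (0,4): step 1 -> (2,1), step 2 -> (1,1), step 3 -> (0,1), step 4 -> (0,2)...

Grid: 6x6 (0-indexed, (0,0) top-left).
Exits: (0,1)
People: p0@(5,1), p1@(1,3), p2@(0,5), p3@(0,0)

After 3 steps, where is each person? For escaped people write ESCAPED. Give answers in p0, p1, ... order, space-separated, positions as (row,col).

Step 1: p0:(5,1)->(4,1) | p1:(1,3)->(0,3) | p2:(0,5)->(0,4) | p3:(0,0)->(0,1)->EXIT
Step 2: p0:(4,1)->(3,1) | p1:(0,3)->(0,2) | p2:(0,4)->(0,3) | p3:escaped
Step 3: p0:(3,1)->(2,1) | p1:(0,2)->(0,1)->EXIT | p2:(0,3)->(0,2) | p3:escaped

(2,1) ESCAPED (0,2) ESCAPED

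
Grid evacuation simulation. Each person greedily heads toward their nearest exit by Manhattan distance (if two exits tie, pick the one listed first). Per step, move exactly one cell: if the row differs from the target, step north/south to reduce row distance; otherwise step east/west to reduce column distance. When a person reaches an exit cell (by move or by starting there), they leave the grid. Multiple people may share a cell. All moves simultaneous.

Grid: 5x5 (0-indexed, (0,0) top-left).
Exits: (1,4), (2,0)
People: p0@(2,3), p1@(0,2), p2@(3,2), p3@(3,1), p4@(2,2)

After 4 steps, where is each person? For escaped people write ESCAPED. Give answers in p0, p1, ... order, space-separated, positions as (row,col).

Step 1: p0:(2,3)->(1,3) | p1:(0,2)->(1,2) | p2:(3,2)->(2,2) | p3:(3,1)->(2,1) | p4:(2,2)->(2,1)
Step 2: p0:(1,3)->(1,4)->EXIT | p1:(1,2)->(1,3) | p2:(2,2)->(2,1) | p3:(2,1)->(2,0)->EXIT | p4:(2,1)->(2,0)->EXIT
Step 3: p0:escaped | p1:(1,3)->(1,4)->EXIT | p2:(2,1)->(2,0)->EXIT | p3:escaped | p4:escaped

ESCAPED ESCAPED ESCAPED ESCAPED ESCAPED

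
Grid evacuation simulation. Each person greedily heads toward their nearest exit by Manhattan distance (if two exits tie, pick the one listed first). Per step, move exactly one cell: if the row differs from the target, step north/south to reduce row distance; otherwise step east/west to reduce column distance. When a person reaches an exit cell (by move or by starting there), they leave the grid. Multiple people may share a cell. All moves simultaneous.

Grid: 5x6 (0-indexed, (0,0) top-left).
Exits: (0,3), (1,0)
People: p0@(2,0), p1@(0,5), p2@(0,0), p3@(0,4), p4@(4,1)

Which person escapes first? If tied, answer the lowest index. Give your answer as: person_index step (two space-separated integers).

Step 1: p0:(2,0)->(1,0)->EXIT | p1:(0,5)->(0,4) | p2:(0,0)->(1,0)->EXIT | p3:(0,4)->(0,3)->EXIT | p4:(4,1)->(3,1)
Step 2: p0:escaped | p1:(0,4)->(0,3)->EXIT | p2:escaped | p3:escaped | p4:(3,1)->(2,1)
Step 3: p0:escaped | p1:escaped | p2:escaped | p3:escaped | p4:(2,1)->(1,1)
Step 4: p0:escaped | p1:escaped | p2:escaped | p3:escaped | p4:(1,1)->(1,0)->EXIT
Exit steps: [1, 2, 1, 1, 4]
First to escape: p0 at step 1

Answer: 0 1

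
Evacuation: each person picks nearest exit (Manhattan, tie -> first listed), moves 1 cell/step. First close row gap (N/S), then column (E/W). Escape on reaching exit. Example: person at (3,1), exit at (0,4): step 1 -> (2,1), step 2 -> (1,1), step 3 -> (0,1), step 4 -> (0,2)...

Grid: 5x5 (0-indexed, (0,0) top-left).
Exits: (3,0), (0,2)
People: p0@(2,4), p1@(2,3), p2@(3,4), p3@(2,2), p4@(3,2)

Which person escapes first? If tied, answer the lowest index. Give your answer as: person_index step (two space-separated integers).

Step 1: p0:(2,4)->(1,4) | p1:(2,3)->(1,3) | p2:(3,4)->(3,3) | p3:(2,2)->(1,2) | p4:(3,2)->(3,1)
Step 2: p0:(1,4)->(0,4) | p1:(1,3)->(0,3) | p2:(3,3)->(3,2) | p3:(1,2)->(0,2)->EXIT | p4:(3,1)->(3,0)->EXIT
Step 3: p0:(0,4)->(0,3) | p1:(0,3)->(0,2)->EXIT | p2:(3,2)->(3,1) | p3:escaped | p4:escaped
Step 4: p0:(0,3)->(0,2)->EXIT | p1:escaped | p2:(3,1)->(3,0)->EXIT | p3:escaped | p4:escaped
Exit steps: [4, 3, 4, 2, 2]
First to escape: p3 at step 2

Answer: 3 2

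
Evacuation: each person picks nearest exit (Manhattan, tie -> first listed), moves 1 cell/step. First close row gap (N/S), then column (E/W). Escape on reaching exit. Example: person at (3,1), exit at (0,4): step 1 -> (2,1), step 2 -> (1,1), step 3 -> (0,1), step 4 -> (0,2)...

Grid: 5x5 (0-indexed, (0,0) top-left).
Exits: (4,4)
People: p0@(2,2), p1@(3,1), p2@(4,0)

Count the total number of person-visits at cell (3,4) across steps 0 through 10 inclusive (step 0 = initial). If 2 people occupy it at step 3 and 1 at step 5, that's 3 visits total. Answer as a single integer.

Answer: 0

Derivation:
Step 0: p0@(2,2) p1@(3,1) p2@(4,0) -> at (3,4): 0 [-], cum=0
Step 1: p0@(3,2) p1@(4,1) p2@(4,1) -> at (3,4): 0 [-], cum=0
Step 2: p0@(4,2) p1@(4,2) p2@(4,2) -> at (3,4): 0 [-], cum=0
Step 3: p0@(4,3) p1@(4,3) p2@(4,3) -> at (3,4): 0 [-], cum=0
Step 4: p0@ESC p1@ESC p2@ESC -> at (3,4): 0 [-], cum=0
Total visits = 0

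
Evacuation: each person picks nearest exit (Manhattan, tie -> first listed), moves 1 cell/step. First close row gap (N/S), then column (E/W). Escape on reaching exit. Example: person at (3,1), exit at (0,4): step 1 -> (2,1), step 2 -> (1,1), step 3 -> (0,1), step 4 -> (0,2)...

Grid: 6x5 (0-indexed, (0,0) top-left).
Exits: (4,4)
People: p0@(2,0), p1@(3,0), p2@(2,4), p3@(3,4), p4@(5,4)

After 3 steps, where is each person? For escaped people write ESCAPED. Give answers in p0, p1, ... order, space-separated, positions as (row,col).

Step 1: p0:(2,0)->(3,0) | p1:(3,0)->(4,0) | p2:(2,4)->(3,4) | p3:(3,4)->(4,4)->EXIT | p4:(5,4)->(4,4)->EXIT
Step 2: p0:(3,0)->(4,0) | p1:(4,0)->(4,1) | p2:(3,4)->(4,4)->EXIT | p3:escaped | p4:escaped
Step 3: p0:(4,0)->(4,1) | p1:(4,1)->(4,2) | p2:escaped | p3:escaped | p4:escaped

(4,1) (4,2) ESCAPED ESCAPED ESCAPED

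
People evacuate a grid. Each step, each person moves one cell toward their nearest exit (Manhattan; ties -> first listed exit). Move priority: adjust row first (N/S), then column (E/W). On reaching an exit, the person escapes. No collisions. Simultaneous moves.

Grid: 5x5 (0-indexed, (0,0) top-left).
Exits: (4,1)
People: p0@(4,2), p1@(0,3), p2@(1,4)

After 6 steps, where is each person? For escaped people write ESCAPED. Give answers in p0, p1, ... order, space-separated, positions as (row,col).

Step 1: p0:(4,2)->(4,1)->EXIT | p1:(0,3)->(1,3) | p2:(1,4)->(2,4)
Step 2: p0:escaped | p1:(1,3)->(2,3) | p2:(2,4)->(3,4)
Step 3: p0:escaped | p1:(2,3)->(3,3) | p2:(3,4)->(4,4)
Step 4: p0:escaped | p1:(3,3)->(4,3) | p2:(4,4)->(4,3)
Step 5: p0:escaped | p1:(4,3)->(4,2) | p2:(4,3)->(4,2)
Step 6: p0:escaped | p1:(4,2)->(4,1)->EXIT | p2:(4,2)->(4,1)->EXIT

ESCAPED ESCAPED ESCAPED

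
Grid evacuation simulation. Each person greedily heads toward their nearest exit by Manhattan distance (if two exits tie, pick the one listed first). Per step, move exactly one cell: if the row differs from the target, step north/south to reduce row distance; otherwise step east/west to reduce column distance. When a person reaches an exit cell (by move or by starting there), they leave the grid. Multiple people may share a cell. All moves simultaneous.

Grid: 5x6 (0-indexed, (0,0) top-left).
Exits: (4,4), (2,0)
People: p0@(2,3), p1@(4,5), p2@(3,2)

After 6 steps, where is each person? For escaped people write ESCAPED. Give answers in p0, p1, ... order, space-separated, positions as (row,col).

Step 1: p0:(2,3)->(3,3) | p1:(4,5)->(4,4)->EXIT | p2:(3,2)->(4,2)
Step 2: p0:(3,3)->(4,3) | p1:escaped | p2:(4,2)->(4,3)
Step 3: p0:(4,3)->(4,4)->EXIT | p1:escaped | p2:(4,3)->(4,4)->EXIT

ESCAPED ESCAPED ESCAPED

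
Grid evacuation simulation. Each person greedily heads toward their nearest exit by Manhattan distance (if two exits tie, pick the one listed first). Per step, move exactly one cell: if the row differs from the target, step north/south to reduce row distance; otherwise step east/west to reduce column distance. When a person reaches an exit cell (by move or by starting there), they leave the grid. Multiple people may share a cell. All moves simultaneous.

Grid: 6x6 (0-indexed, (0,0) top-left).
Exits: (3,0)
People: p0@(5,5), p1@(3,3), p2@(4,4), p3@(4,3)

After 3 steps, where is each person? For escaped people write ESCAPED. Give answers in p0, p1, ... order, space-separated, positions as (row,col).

Step 1: p0:(5,5)->(4,5) | p1:(3,3)->(3,2) | p2:(4,4)->(3,4) | p3:(4,3)->(3,3)
Step 2: p0:(4,5)->(3,5) | p1:(3,2)->(3,1) | p2:(3,4)->(3,3) | p3:(3,3)->(3,2)
Step 3: p0:(3,5)->(3,4) | p1:(3,1)->(3,0)->EXIT | p2:(3,3)->(3,2) | p3:(3,2)->(3,1)

(3,4) ESCAPED (3,2) (3,1)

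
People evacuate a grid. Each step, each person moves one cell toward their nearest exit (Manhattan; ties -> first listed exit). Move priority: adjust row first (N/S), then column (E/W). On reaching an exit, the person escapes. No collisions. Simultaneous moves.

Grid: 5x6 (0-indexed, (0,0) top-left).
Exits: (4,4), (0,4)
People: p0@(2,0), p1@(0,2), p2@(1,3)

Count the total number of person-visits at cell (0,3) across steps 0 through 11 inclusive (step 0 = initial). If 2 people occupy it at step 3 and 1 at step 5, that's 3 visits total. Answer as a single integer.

Step 0: p0@(2,0) p1@(0,2) p2@(1,3) -> at (0,3): 0 [-], cum=0
Step 1: p0@(3,0) p1@(0,3) p2@(0,3) -> at (0,3): 2 [p1,p2], cum=2
Step 2: p0@(4,0) p1@ESC p2@ESC -> at (0,3): 0 [-], cum=2
Step 3: p0@(4,1) p1@ESC p2@ESC -> at (0,3): 0 [-], cum=2
Step 4: p0@(4,2) p1@ESC p2@ESC -> at (0,3): 0 [-], cum=2
Step 5: p0@(4,3) p1@ESC p2@ESC -> at (0,3): 0 [-], cum=2
Step 6: p0@ESC p1@ESC p2@ESC -> at (0,3): 0 [-], cum=2
Total visits = 2

Answer: 2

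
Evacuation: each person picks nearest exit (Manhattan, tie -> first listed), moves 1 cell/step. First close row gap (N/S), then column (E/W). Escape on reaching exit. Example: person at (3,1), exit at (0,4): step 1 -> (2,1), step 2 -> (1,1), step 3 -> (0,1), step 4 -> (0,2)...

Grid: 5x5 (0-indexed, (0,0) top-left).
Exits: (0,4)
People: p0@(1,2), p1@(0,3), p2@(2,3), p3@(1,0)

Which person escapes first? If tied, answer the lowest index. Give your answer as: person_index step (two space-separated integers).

Answer: 1 1

Derivation:
Step 1: p0:(1,2)->(0,2) | p1:(0,3)->(0,4)->EXIT | p2:(2,3)->(1,3) | p3:(1,0)->(0,0)
Step 2: p0:(0,2)->(0,3) | p1:escaped | p2:(1,3)->(0,3) | p3:(0,0)->(0,1)
Step 3: p0:(0,3)->(0,4)->EXIT | p1:escaped | p2:(0,3)->(0,4)->EXIT | p3:(0,1)->(0,2)
Step 4: p0:escaped | p1:escaped | p2:escaped | p3:(0,2)->(0,3)
Step 5: p0:escaped | p1:escaped | p2:escaped | p3:(0,3)->(0,4)->EXIT
Exit steps: [3, 1, 3, 5]
First to escape: p1 at step 1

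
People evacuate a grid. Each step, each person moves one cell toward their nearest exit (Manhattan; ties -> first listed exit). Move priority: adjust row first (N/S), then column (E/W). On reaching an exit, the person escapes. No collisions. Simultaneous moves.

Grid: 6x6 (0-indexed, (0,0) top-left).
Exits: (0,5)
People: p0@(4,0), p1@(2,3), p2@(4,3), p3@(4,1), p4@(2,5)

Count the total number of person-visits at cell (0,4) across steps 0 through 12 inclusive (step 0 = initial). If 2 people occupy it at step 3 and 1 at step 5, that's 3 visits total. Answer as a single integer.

Step 0: p0@(4,0) p1@(2,3) p2@(4,3) p3@(4,1) p4@(2,5) -> at (0,4): 0 [-], cum=0
Step 1: p0@(3,0) p1@(1,3) p2@(3,3) p3@(3,1) p4@(1,5) -> at (0,4): 0 [-], cum=0
Step 2: p0@(2,0) p1@(0,3) p2@(2,3) p3@(2,1) p4@ESC -> at (0,4): 0 [-], cum=0
Step 3: p0@(1,0) p1@(0,4) p2@(1,3) p3@(1,1) p4@ESC -> at (0,4): 1 [p1], cum=1
Step 4: p0@(0,0) p1@ESC p2@(0,3) p3@(0,1) p4@ESC -> at (0,4): 0 [-], cum=1
Step 5: p0@(0,1) p1@ESC p2@(0,4) p3@(0,2) p4@ESC -> at (0,4): 1 [p2], cum=2
Step 6: p0@(0,2) p1@ESC p2@ESC p3@(0,3) p4@ESC -> at (0,4): 0 [-], cum=2
Step 7: p0@(0,3) p1@ESC p2@ESC p3@(0,4) p4@ESC -> at (0,4): 1 [p3], cum=3
Step 8: p0@(0,4) p1@ESC p2@ESC p3@ESC p4@ESC -> at (0,4): 1 [p0], cum=4
Step 9: p0@ESC p1@ESC p2@ESC p3@ESC p4@ESC -> at (0,4): 0 [-], cum=4
Total visits = 4

Answer: 4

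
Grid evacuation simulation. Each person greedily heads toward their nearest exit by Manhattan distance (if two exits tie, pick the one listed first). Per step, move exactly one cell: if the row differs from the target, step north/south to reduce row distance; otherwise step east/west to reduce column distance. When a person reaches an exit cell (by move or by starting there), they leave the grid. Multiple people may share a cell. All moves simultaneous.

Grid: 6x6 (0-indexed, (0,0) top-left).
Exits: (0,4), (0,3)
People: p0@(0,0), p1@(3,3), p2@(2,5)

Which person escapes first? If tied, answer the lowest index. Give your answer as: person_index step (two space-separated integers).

Answer: 0 3

Derivation:
Step 1: p0:(0,0)->(0,1) | p1:(3,3)->(2,3) | p2:(2,5)->(1,5)
Step 2: p0:(0,1)->(0,2) | p1:(2,3)->(1,3) | p2:(1,5)->(0,5)
Step 3: p0:(0,2)->(0,3)->EXIT | p1:(1,3)->(0,3)->EXIT | p2:(0,5)->(0,4)->EXIT
Exit steps: [3, 3, 3]
First to escape: p0 at step 3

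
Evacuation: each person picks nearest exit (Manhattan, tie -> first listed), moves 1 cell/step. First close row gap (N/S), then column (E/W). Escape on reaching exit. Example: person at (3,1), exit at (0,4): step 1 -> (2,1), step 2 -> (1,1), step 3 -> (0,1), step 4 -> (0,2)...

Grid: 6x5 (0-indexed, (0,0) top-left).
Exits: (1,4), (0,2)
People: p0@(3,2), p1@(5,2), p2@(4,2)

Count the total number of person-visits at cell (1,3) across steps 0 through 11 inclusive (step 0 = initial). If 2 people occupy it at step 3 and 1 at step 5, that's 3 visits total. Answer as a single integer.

Step 0: p0@(3,2) p1@(5,2) p2@(4,2) -> at (1,3): 0 [-], cum=0
Step 1: p0@(2,2) p1@(4,2) p2@(3,2) -> at (1,3): 0 [-], cum=0
Step 2: p0@(1,2) p1@(3,2) p2@(2,2) -> at (1,3): 0 [-], cum=0
Step 3: p0@ESC p1@(2,2) p2@(1,2) -> at (1,3): 0 [-], cum=0
Step 4: p0@ESC p1@(1,2) p2@ESC -> at (1,3): 0 [-], cum=0
Step 5: p0@ESC p1@ESC p2@ESC -> at (1,3): 0 [-], cum=0
Total visits = 0

Answer: 0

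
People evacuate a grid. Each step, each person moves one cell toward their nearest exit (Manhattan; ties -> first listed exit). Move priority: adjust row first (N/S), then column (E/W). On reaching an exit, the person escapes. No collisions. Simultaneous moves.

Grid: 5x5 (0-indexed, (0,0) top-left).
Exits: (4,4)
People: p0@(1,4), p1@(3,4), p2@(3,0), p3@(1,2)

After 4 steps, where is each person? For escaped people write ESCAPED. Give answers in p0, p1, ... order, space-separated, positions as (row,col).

Step 1: p0:(1,4)->(2,4) | p1:(3,4)->(4,4)->EXIT | p2:(3,0)->(4,0) | p3:(1,2)->(2,2)
Step 2: p0:(2,4)->(3,4) | p1:escaped | p2:(4,0)->(4,1) | p3:(2,2)->(3,2)
Step 3: p0:(3,4)->(4,4)->EXIT | p1:escaped | p2:(4,1)->(4,2) | p3:(3,2)->(4,2)
Step 4: p0:escaped | p1:escaped | p2:(4,2)->(4,3) | p3:(4,2)->(4,3)

ESCAPED ESCAPED (4,3) (4,3)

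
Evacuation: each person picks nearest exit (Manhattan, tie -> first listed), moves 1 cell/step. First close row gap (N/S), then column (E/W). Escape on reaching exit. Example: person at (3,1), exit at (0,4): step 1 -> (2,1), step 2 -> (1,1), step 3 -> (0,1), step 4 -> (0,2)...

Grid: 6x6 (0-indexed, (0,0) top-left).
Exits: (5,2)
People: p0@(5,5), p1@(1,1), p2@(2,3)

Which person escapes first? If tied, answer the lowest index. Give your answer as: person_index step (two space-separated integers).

Step 1: p0:(5,5)->(5,4) | p1:(1,1)->(2,1) | p2:(2,3)->(3,3)
Step 2: p0:(5,4)->(5,3) | p1:(2,1)->(3,1) | p2:(3,3)->(4,3)
Step 3: p0:(5,3)->(5,2)->EXIT | p1:(3,1)->(4,1) | p2:(4,3)->(5,3)
Step 4: p0:escaped | p1:(4,1)->(5,1) | p2:(5,3)->(5,2)->EXIT
Step 5: p0:escaped | p1:(5,1)->(5,2)->EXIT | p2:escaped
Exit steps: [3, 5, 4]
First to escape: p0 at step 3

Answer: 0 3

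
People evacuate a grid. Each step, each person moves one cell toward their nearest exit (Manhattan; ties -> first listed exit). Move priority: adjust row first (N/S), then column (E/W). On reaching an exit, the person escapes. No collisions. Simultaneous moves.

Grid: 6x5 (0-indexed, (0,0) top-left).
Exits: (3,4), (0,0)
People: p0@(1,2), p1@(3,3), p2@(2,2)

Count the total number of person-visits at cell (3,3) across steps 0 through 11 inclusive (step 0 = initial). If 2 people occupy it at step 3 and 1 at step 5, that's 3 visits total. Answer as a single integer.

Step 0: p0@(1,2) p1@(3,3) p2@(2,2) -> at (3,3): 1 [p1], cum=1
Step 1: p0@(0,2) p1@ESC p2@(3,2) -> at (3,3): 0 [-], cum=1
Step 2: p0@(0,1) p1@ESC p2@(3,3) -> at (3,3): 1 [p2], cum=2
Step 3: p0@ESC p1@ESC p2@ESC -> at (3,3): 0 [-], cum=2
Total visits = 2

Answer: 2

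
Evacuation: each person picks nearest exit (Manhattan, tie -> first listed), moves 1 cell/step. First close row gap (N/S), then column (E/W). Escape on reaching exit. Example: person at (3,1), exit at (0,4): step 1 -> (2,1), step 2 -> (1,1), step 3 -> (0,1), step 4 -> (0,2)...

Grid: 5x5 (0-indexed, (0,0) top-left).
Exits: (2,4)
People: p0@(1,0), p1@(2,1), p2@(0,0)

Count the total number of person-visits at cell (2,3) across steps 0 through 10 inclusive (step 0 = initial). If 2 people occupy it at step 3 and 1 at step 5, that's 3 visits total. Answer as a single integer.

Step 0: p0@(1,0) p1@(2,1) p2@(0,0) -> at (2,3): 0 [-], cum=0
Step 1: p0@(2,0) p1@(2,2) p2@(1,0) -> at (2,3): 0 [-], cum=0
Step 2: p0@(2,1) p1@(2,3) p2@(2,0) -> at (2,3): 1 [p1], cum=1
Step 3: p0@(2,2) p1@ESC p2@(2,1) -> at (2,3): 0 [-], cum=1
Step 4: p0@(2,3) p1@ESC p2@(2,2) -> at (2,3): 1 [p0], cum=2
Step 5: p0@ESC p1@ESC p2@(2,3) -> at (2,3): 1 [p2], cum=3
Step 6: p0@ESC p1@ESC p2@ESC -> at (2,3): 0 [-], cum=3
Total visits = 3

Answer: 3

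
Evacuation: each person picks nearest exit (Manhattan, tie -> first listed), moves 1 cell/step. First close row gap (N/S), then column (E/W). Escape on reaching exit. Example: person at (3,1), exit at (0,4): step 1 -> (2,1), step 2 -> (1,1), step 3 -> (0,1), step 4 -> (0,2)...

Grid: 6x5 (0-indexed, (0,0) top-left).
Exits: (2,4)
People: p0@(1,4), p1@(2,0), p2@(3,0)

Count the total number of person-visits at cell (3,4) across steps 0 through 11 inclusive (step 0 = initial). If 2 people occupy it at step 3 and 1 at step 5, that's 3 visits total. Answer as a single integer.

Answer: 0

Derivation:
Step 0: p0@(1,4) p1@(2,0) p2@(3,0) -> at (3,4): 0 [-], cum=0
Step 1: p0@ESC p1@(2,1) p2@(2,0) -> at (3,4): 0 [-], cum=0
Step 2: p0@ESC p1@(2,2) p2@(2,1) -> at (3,4): 0 [-], cum=0
Step 3: p0@ESC p1@(2,3) p2@(2,2) -> at (3,4): 0 [-], cum=0
Step 4: p0@ESC p1@ESC p2@(2,3) -> at (3,4): 0 [-], cum=0
Step 5: p0@ESC p1@ESC p2@ESC -> at (3,4): 0 [-], cum=0
Total visits = 0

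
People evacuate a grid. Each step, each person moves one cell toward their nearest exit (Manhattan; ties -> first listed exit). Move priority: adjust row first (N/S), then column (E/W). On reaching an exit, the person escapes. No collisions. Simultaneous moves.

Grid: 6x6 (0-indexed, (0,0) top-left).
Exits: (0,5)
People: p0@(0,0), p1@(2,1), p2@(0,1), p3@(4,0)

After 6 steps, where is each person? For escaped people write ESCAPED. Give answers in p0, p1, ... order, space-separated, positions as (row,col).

Step 1: p0:(0,0)->(0,1) | p1:(2,1)->(1,1) | p2:(0,1)->(0,2) | p3:(4,0)->(3,0)
Step 2: p0:(0,1)->(0,2) | p1:(1,1)->(0,1) | p2:(0,2)->(0,3) | p3:(3,0)->(2,0)
Step 3: p0:(0,2)->(0,3) | p1:(0,1)->(0,2) | p2:(0,3)->(0,4) | p3:(2,0)->(1,0)
Step 4: p0:(0,3)->(0,4) | p1:(0,2)->(0,3) | p2:(0,4)->(0,5)->EXIT | p3:(1,0)->(0,0)
Step 5: p0:(0,4)->(0,5)->EXIT | p1:(0,3)->(0,4) | p2:escaped | p3:(0,0)->(0,1)
Step 6: p0:escaped | p1:(0,4)->(0,5)->EXIT | p2:escaped | p3:(0,1)->(0,2)

ESCAPED ESCAPED ESCAPED (0,2)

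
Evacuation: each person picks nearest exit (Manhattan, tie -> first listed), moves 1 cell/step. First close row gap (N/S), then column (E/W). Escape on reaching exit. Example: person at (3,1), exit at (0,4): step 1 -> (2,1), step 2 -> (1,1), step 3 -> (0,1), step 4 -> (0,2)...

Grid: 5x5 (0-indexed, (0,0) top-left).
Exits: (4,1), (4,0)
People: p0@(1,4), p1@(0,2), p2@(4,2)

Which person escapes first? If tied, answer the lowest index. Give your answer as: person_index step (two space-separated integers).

Answer: 2 1

Derivation:
Step 1: p0:(1,4)->(2,4) | p1:(0,2)->(1,2) | p2:(4,2)->(4,1)->EXIT
Step 2: p0:(2,4)->(3,4) | p1:(1,2)->(2,2) | p2:escaped
Step 3: p0:(3,4)->(4,4) | p1:(2,2)->(3,2) | p2:escaped
Step 4: p0:(4,4)->(4,3) | p1:(3,2)->(4,2) | p2:escaped
Step 5: p0:(4,3)->(4,2) | p1:(4,2)->(4,1)->EXIT | p2:escaped
Step 6: p0:(4,2)->(4,1)->EXIT | p1:escaped | p2:escaped
Exit steps: [6, 5, 1]
First to escape: p2 at step 1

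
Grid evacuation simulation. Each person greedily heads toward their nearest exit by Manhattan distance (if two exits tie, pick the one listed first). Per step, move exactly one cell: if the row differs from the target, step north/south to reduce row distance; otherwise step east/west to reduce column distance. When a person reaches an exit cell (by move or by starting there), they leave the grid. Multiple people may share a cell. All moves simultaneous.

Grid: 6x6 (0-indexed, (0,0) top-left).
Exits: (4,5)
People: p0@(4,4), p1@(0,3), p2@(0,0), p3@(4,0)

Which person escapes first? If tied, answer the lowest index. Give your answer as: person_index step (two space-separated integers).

Answer: 0 1

Derivation:
Step 1: p0:(4,4)->(4,5)->EXIT | p1:(0,3)->(1,3) | p2:(0,0)->(1,0) | p3:(4,0)->(4,1)
Step 2: p0:escaped | p1:(1,3)->(2,3) | p2:(1,0)->(2,0) | p3:(4,1)->(4,2)
Step 3: p0:escaped | p1:(2,3)->(3,3) | p2:(2,0)->(3,0) | p3:(4,2)->(4,3)
Step 4: p0:escaped | p1:(3,3)->(4,3) | p2:(3,0)->(4,0) | p3:(4,3)->(4,4)
Step 5: p0:escaped | p1:(4,3)->(4,4) | p2:(4,0)->(4,1) | p3:(4,4)->(4,5)->EXIT
Step 6: p0:escaped | p1:(4,4)->(4,5)->EXIT | p2:(4,1)->(4,2) | p3:escaped
Step 7: p0:escaped | p1:escaped | p2:(4,2)->(4,3) | p3:escaped
Step 8: p0:escaped | p1:escaped | p2:(4,3)->(4,4) | p3:escaped
Step 9: p0:escaped | p1:escaped | p2:(4,4)->(4,5)->EXIT | p3:escaped
Exit steps: [1, 6, 9, 5]
First to escape: p0 at step 1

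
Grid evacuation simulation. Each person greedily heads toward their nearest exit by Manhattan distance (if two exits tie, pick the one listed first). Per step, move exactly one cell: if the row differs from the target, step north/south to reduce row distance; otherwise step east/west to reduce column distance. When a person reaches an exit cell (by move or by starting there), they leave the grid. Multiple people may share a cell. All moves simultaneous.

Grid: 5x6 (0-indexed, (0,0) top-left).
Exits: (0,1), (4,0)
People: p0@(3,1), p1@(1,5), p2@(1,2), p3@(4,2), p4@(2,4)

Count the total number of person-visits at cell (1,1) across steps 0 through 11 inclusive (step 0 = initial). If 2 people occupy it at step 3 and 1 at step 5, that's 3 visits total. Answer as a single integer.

Step 0: p0@(3,1) p1@(1,5) p2@(1,2) p3@(4,2) p4@(2,4) -> at (1,1): 0 [-], cum=0
Step 1: p0@(4,1) p1@(0,5) p2@(0,2) p3@(4,1) p4@(1,4) -> at (1,1): 0 [-], cum=0
Step 2: p0@ESC p1@(0,4) p2@ESC p3@ESC p4@(0,4) -> at (1,1): 0 [-], cum=0
Step 3: p0@ESC p1@(0,3) p2@ESC p3@ESC p4@(0,3) -> at (1,1): 0 [-], cum=0
Step 4: p0@ESC p1@(0,2) p2@ESC p3@ESC p4@(0,2) -> at (1,1): 0 [-], cum=0
Step 5: p0@ESC p1@ESC p2@ESC p3@ESC p4@ESC -> at (1,1): 0 [-], cum=0
Total visits = 0

Answer: 0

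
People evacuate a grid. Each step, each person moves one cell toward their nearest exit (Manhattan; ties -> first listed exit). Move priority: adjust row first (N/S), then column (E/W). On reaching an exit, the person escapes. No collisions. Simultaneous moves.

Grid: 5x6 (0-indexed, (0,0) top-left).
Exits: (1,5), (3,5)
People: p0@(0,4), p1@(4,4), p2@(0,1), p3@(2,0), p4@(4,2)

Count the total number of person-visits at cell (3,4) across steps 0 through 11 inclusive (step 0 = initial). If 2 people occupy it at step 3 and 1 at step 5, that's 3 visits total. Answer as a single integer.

Answer: 2

Derivation:
Step 0: p0@(0,4) p1@(4,4) p2@(0,1) p3@(2,0) p4@(4,2) -> at (3,4): 0 [-], cum=0
Step 1: p0@(1,4) p1@(3,4) p2@(1,1) p3@(1,0) p4@(3,2) -> at (3,4): 1 [p1], cum=1
Step 2: p0@ESC p1@ESC p2@(1,2) p3@(1,1) p4@(3,3) -> at (3,4): 0 [-], cum=1
Step 3: p0@ESC p1@ESC p2@(1,3) p3@(1,2) p4@(3,4) -> at (3,4): 1 [p4], cum=2
Step 4: p0@ESC p1@ESC p2@(1,4) p3@(1,3) p4@ESC -> at (3,4): 0 [-], cum=2
Step 5: p0@ESC p1@ESC p2@ESC p3@(1,4) p4@ESC -> at (3,4): 0 [-], cum=2
Step 6: p0@ESC p1@ESC p2@ESC p3@ESC p4@ESC -> at (3,4): 0 [-], cum=2
Total visits = 2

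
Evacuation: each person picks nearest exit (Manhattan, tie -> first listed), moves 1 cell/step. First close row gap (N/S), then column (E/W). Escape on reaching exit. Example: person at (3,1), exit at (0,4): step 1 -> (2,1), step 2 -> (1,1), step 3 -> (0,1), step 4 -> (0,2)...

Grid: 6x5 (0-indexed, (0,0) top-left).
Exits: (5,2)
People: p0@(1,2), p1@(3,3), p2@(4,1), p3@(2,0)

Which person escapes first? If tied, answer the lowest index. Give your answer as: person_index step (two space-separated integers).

Step 1: p0:(1,2)->(2,2) | p1:(3,3)->(4,3) | p2:(4,1)->(5,1) | p3:(2,0)->(3,0)
Step 2: p0:(2,2)->(3,2) | p1:(4,3)->(5,3) | p2:(5,1)->(5,2)->EXIT | p3:(3,0)->(4,0)
Step 3: p0:(3,2)->(4,2) | p1:(5,3)->(5,2)->EXIT | p2:escaped | p3:(4,0)->(5,0)
Step 4: p0:(4,2)->(5,2)->EXIT | p1:escaped | p2:escaped | p3:(5,0)->(5,1)
Step 5: p0:escaped | p1:escaped | p2:escaped | p3:(5,1)->(5,2)->EXIT
Exit steps: [4, 3, 2, 5]
First to escape: p2 at step 2

Answer: 2 2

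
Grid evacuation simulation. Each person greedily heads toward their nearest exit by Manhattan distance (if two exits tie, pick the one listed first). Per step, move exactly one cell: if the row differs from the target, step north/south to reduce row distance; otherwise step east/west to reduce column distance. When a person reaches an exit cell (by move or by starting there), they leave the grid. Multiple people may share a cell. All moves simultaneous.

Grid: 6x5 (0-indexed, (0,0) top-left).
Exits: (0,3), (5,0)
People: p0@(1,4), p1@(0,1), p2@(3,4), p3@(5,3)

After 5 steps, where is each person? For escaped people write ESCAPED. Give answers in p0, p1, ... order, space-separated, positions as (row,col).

Step 1: p0:(1,4)->(0,4) | p1:(0,1)->(0,2) | p2:(3,4)->(2,4) | p3:(5,3)->(5,2)
Step 2: p0:(0,4)->(0,3)->EXIT | p1:(0,2)->(0,3)->EXIT | p2:(2,4)->(1,4) | p3:(5,2)->(5,1)
Step 3: p0:escaped | p1:escaped | p2:(1,4)->(0,4) | p3:(5,1)->(5,0)->EXIT
Step 4: p0:escaped | p1:escaped | p2:(0,4)->(0,3)->EXIT | p3:escaped

ESCAPED ESCAPED ESCAPED ESCAPED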